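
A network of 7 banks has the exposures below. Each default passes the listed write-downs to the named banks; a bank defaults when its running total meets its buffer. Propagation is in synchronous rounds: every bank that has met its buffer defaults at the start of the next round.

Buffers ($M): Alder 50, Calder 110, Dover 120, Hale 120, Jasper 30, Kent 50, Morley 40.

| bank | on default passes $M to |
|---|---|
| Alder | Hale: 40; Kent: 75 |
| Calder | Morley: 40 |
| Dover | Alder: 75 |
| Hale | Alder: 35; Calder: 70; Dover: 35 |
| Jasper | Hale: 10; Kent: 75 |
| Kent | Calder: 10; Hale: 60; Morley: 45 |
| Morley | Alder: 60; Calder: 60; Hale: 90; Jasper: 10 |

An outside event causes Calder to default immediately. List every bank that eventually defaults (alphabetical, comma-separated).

Alder, Calder, Hale, Kent, Morley

Round 1 — Calder defaults (initial).
  Morley: +40 → 40 ≥ 40
Round 2 — Morley defaults.
  Alder: +60 → 60 ≥ 50
  Hale: +90 → 90 < 120
  Jasper: +10 → 10 < 30
Round 3 — Alder defaults.
  Hale: +40 → 130 ≥ 120
  Kent: +75 → 75 ≥ 50
Round 4 — Hale, Kent default.
  Dover: +35 → 35 < 120
No further defaults.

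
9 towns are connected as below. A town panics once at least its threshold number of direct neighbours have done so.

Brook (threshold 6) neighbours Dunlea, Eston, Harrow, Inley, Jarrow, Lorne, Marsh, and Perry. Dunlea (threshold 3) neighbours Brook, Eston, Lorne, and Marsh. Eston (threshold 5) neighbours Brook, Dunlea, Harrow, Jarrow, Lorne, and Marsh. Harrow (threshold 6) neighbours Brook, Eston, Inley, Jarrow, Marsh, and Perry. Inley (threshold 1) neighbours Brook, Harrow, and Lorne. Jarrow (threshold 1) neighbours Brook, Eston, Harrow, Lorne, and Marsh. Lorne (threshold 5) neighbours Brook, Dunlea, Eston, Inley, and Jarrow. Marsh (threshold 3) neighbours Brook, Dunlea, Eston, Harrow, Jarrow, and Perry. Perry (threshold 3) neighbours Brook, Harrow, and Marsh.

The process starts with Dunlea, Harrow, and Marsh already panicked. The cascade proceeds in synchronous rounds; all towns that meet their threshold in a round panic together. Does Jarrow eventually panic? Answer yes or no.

Round 1 — Dunlea, Harrow, Marsh panic (initial).
Round 2 — checking thresholds:
  Brook: 3 of 8 neighbours < 6, not yet.
  Eston: 3 of 6 neighbours < 5, not yet.
  Inley: 1 of 3 neighbours ≥ 1, panics.
  Jarrow: 2 of 5 neighbours ≥ 1, panics.
  Lorne: 1 of 5 neighbours < 5, not yet.
  Perry: 2 of 3 neighbours < 3, not yet.
Round 3 — no new panics; cascade stops.

yes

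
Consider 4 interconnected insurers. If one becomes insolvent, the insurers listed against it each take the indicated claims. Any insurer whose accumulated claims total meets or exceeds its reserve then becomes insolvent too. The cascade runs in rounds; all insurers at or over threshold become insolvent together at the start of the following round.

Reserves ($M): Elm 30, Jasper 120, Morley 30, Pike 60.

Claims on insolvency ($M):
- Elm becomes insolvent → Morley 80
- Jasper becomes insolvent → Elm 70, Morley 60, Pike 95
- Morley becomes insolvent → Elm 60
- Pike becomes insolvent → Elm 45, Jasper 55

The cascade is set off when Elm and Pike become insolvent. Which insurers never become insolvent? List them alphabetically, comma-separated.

Jasper

Round 1 — Elm, Pike become insolvent (initial).
  Jasper: +55 → 55 < 120
  Morley: +80 → 80 ≥ 30
Round 2 — Morley becomes insolvent.
No further insolvencies.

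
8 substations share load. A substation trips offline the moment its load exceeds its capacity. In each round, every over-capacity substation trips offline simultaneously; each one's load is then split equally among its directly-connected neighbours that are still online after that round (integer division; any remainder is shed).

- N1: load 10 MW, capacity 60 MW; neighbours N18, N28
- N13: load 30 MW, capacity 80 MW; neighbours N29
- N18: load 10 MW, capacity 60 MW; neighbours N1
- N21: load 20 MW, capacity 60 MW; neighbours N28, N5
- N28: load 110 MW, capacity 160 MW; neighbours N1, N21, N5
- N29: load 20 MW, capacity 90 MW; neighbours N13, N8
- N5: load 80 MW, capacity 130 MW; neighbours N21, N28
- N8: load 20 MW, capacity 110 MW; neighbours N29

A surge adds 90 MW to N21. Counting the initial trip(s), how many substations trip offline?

5

Round 1 — N21 at 110 > 60. N21 trips offline.
  N21 sheds 110 MW to N28, N5: 55 each.
    N28: 110+55 = 165 > 160
    N5: 80+55 = 135 > 130
Round 2 — N28, N5 trip offline.
  N28 sheds 165 MW to N1: 165 each.
    N1: 10+165 = 175 > 60
  N5 sheds 135 MW: no online neighbours, lost.
Round 3 — N1 trips offline.
  N1 sheds 175 MW to N18: 175 each.
    N18: 10+175 = 185 > 60
Round 4 — N18 trips offline.
  N18 sheds 185 MW: no online neighbours, lost.
No further trips.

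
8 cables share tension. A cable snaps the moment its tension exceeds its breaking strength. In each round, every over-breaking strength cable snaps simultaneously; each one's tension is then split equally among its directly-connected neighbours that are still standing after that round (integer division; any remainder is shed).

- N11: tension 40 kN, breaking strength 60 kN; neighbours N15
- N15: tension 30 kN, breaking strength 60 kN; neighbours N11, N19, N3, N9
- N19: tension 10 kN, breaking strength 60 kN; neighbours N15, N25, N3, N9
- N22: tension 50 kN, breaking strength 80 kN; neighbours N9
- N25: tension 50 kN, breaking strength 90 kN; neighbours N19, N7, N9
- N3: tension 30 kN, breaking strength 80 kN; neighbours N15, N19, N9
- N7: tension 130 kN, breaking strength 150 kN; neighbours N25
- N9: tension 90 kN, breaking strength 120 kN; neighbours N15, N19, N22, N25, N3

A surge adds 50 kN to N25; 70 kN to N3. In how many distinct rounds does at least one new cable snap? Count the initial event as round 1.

Round 1 — N25 at 100 > 90; N3 at 100 > 80. N25, N3 snap.
  N25 sheds 100 kN to N19, N7, N9: 33 each (1 lost).
    N19: 10+33 = 43 ≤ 60
    N7: 130+33 = 163 > 150
    N9: 90+33 = 123 > 120
  N3 sheds 100 kN to N15, N19, N9: 33 each (1 lost).
    N15: 30+33 = 63 > 60
    N19: 43+33 = 76 > 60
    N9: 123+33 = 156 > 120
Round 2 — N15, N19, N7, N9 snap.
  N15 sheds 63 kN to N11: 63 each.
    N11: 40+63 = 103 > 60
  N19 sheds 76 kN: no online neighbours, lost.
  N7 sheds 163 kN: no online neighbours, lost.
  N9 sheds 156 kN to N22: 156 each.
    N22: 50+156 = 206 > 80
Round 3 — N11, N22 snap.
  N11 sheds 103 kN: no online neighbours, lost.
  N22 sheds 206 kN: no online neighbours, lost.
No further breaks.

3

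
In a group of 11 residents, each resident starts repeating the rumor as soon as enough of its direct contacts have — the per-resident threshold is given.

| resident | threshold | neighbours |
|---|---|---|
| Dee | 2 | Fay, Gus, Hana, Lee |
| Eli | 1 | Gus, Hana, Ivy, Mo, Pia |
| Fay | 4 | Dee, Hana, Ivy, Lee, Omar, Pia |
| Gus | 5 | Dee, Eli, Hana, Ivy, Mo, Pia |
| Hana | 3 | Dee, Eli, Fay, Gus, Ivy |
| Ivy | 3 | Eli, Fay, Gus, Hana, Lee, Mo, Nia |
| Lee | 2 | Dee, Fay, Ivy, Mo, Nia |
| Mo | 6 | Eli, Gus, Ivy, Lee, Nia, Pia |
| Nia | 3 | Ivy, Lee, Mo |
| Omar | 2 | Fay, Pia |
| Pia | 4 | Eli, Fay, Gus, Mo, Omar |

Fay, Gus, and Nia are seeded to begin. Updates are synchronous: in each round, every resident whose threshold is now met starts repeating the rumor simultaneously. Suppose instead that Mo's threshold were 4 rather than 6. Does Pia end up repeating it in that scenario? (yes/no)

With Mo's threshold at 4:
Round 1 — Fay, Gus, Nia start repeating the rumor (initial).
Round 2 — checking thresholds:
  Dee: 2 of 4 neighbours ≥ 2, starts repeating the rumor.
  Eli: 1 of 5 neighbours ≥ 1, starts repeating the rumor.
  Hana: 2 of 5 neighbours < 3, not yet.
  Ivy: 3 of 7 neighbours ≥ 3, starts repeating the rumor.
  Lee: 2 of 5 neighbours ≥ 2, starts repeating the rumor.
  Mo: 2 of 6 neighbours < 4, not yet.
  Omar: 1 of 2 neighbours < 2, not yet.
  Pia: 2 of 5 neighbours < 4, not yet.
Round 3 — checking thresholds:
  Hana: 5 of 5 neighbours ≥ 3, starts repeating the rumor.
  Mo: 5 of 6 neighbours ≥ 4, starts repeating the rumor.
  Omar: 1 of 2 neighbours < 2, not yet.
  Pia: 3 of 5 neighbours < 4, not yet.
Round 4 — checking thresholds:
  Omar: 1 of 2 neighbours < 2, not yet.
  Pia: 4 of 5 neighbours ≥ 4, starts repeating the rumor.
Round 5 — checking thresholds:
  Omar: 2 of 2 neighbours ≥ 2, starts repeating the rumor.
Round 6 — no new spreads; cascade stops.

yes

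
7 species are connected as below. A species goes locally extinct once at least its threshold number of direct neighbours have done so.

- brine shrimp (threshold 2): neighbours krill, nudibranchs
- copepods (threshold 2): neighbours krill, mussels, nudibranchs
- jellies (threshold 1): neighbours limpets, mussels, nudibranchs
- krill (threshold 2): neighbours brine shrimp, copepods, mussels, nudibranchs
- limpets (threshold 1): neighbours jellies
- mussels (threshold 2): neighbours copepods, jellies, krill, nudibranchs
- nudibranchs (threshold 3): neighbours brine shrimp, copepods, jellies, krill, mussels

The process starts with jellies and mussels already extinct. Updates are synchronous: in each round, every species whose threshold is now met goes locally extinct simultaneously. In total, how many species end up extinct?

3

Round 1 — jellies, mussels go locally extinct (initial).
Round 2 — checking thresholds:
  copepods: 1 of 3 neighbours < 2, holds.
  krill: 1 of 4 neighbours < 2, holds.
  limpets: 1 of 1 neighbours ≥ 1, goes locally extinct.
  nudibranchs: 2 of 5 neighbours < 3, holds.
Round 3 — no new extinctions; cascade stops.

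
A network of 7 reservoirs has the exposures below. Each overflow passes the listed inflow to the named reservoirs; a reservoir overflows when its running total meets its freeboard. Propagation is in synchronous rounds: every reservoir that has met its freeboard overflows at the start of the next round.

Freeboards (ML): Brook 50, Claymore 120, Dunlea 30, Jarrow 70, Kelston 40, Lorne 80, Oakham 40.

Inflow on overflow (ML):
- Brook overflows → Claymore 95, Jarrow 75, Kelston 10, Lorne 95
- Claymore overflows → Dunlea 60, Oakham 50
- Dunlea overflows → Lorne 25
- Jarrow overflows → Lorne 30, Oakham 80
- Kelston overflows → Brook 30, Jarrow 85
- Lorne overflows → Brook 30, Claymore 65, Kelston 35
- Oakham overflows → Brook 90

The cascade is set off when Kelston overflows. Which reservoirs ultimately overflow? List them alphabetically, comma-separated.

Round 1 — Kelston overflows (initial).
  Brook: +30 → 30 < 50
  Jarrow: +85 → 85 ≥ 70
Round 2 — Jarrow overflows.
  Lorne: +30 → 30 < 80
  Oakham: +80 → 80 ≥ 40
Round 3 — Oakham overflows.
  Brook: +90 → 120 ≥ 50
Round 4 — Brook overflows.
  Claymore: +95 → 95 < 120
  Lorne: +95 → 125 ≥ 80
Round 5 — Lorne overflows.
  Claymore: +65 → 160 ≥ 120
Round 6 — Claymore overflows.
  Dunlea: +60 → 60 ≥ 30
Round 7 — Dunlea overflows.
No further overflows.

Brook, Claymore, Dunlea, Jarrow, Kelston, Lorne, Oakham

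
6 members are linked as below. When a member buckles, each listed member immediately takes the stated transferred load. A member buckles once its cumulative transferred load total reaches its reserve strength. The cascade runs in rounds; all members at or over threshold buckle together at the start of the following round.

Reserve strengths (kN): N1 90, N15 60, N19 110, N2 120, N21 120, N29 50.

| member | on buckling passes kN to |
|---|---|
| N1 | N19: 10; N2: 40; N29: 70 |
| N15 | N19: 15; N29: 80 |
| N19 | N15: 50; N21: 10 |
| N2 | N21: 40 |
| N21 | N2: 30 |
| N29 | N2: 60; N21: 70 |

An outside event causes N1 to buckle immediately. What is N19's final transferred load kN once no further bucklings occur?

Round 1 — N1 buckles (initial).
  N19: +10 → 10 < 110
  N2: +40 → 40 < 120
  N29: +70 → 70 ≥ 50
Round 2 — N29 buckles.
  N2: +60 → 100 < 120
  N21: +70 → 70 < 120
No further bucklings.

10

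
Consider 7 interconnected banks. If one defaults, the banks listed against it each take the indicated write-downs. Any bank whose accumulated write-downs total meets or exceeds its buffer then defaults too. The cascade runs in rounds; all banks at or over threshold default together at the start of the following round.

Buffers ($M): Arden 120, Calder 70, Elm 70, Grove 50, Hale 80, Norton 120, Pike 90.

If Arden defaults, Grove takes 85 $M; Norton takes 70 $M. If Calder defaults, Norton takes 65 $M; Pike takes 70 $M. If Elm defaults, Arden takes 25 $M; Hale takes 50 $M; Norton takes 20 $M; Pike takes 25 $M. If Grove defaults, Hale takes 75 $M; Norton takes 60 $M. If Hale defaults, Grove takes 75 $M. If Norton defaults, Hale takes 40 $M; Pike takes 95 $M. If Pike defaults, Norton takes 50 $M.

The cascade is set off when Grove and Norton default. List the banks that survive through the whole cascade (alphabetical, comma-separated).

Round 1 — Grove, Norton default (initial).
  Hale: +75+40 → 115 ≥ 80
  Pike: +95 → 95 ≥ 90
Round 2 — Hale, Pike default.
No further defaults.

Arden, Calder, Elm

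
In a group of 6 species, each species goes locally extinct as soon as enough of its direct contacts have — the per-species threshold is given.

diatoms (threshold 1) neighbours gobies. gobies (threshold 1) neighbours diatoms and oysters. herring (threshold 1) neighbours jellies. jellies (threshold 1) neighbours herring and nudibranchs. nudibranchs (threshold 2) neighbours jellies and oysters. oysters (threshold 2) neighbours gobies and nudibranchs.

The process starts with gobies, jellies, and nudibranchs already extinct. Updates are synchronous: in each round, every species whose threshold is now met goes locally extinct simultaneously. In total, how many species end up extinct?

6

Round 1 — gobies, jellies, nudibranchs go locally extinct (initial).
Round 2 — checking thresholds:
  diatoms: 1 of 1 neighbours ≥ 1, goes locally extinct.
  herring: 1 of 1 neighbours ≥ 1, goes locally extinct.
  oysters: 2 of 2 neighbours ≥ 2, goes locally extinct.
Round 3 — no new extinctions; cascade stops.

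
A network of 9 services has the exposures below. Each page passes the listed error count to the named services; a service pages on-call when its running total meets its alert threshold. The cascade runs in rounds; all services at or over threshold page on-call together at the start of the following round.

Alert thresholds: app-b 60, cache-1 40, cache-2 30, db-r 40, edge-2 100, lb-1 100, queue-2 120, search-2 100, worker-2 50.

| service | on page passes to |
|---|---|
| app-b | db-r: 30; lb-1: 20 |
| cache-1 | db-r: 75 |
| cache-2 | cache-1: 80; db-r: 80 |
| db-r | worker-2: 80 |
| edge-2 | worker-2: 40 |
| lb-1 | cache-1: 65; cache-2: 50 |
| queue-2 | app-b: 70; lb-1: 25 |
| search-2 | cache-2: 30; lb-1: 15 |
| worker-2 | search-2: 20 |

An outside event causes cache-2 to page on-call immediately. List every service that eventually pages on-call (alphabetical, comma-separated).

Round 1 — cache-2 pages on-call (initial).
  cache-1: +80 → 80 ≥ 40
  db-r: +80 → 80 ≥ 40
Round 2 — cache-1, db-r page on-call.
  worker-2: +80 → 80 ≥ 50
Round 3 — worker-2 pages on-call.
  search-2: +20 → 20 < 100
No further pages.

cache-1, cache-2, db-r, worker-2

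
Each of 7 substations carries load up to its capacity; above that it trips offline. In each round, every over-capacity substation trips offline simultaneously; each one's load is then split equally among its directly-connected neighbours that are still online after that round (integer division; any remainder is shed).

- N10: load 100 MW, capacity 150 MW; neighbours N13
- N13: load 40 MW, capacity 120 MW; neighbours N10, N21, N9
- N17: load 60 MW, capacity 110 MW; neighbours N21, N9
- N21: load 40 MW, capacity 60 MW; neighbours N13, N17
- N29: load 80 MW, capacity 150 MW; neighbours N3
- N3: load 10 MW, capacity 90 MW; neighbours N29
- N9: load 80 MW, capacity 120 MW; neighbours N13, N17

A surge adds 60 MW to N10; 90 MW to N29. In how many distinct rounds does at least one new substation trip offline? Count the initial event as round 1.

4

Round 1 — N10 at 160 > 150; N29 at 170 > 150. N10, N29 trip offline.
  N10 sheds 160 MW to N13: 160 each.
    N13: 40+160 = 200 > 120
  N29 sheds 170 MW to N3: 170 each.
    N3: 10+170 = 180 > 90
Round 2 — N13, N3 trip offline.
  N13 sheds 200 MW to N21, N9: 100 each.
    N21: 40+100 = 140 > 60
    N9: 80+100 = 180 > 120
  N3 sheds 180 MW: no online neighbours, lost.
Round 3 — N21, N9 trip offline.
  N21 sheds 140 MW to N17: 140 each.
    N17: 60+140 = 200 > 110
  N9 sheds 180 MW to N17: 180 each.
    N17: 200+180 = 380 > 110
Round 4 — N17 trips offline.
  N17 sheds 380 MW: no online neighbours, lost.
No further trips.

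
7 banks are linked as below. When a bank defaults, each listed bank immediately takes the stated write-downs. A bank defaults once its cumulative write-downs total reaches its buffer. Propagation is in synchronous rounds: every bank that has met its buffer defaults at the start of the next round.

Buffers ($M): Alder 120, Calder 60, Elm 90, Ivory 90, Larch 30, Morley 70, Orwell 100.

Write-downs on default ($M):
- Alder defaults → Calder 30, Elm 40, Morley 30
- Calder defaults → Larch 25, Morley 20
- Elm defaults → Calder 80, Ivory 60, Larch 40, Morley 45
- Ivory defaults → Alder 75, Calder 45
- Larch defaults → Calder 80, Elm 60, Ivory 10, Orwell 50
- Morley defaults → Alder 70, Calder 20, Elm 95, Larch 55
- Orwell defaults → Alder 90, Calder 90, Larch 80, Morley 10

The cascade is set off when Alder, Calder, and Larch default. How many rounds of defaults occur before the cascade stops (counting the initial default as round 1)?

3

Round 1 — Alder, Calder, Larch default (initial).
  Elm: +40+60 → 100 ≥ 90
  Ivory: +10 → 10 < 90
  Morley: +30+20 → 50 < 70
  Orwell: +50 → 50 < 100
Round 2 — Elm defaults.
  Ivory: +60 → 70 < 90
  Morley: +45 → 95 ≥ 70
Round 3 — Morley defaults.
No further defaults.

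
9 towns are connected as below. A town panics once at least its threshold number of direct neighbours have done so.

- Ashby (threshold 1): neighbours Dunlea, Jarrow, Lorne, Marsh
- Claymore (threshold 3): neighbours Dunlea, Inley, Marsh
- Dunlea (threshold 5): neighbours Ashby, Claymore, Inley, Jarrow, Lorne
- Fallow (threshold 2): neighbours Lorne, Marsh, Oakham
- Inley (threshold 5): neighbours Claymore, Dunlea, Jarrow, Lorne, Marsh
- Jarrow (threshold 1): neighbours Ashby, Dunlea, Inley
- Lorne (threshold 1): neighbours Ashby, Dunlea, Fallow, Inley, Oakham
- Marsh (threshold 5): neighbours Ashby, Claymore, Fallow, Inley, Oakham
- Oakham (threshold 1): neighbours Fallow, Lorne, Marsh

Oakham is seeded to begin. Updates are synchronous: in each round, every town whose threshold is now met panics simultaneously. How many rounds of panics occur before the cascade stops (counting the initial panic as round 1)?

Round 1 — Oakham panics (initial).
Round 2 — checking thresholds:
  Fallow: 1 of 3 neighbours < 2, not yet.
  Lorne: 1 of 5 neighbours ≥ 1, panics.
  Marsh: 1 of 5 neighbours < 5, not yet.
Round 3 — checking thresholds:
  Ashby: 1 of 4 neighbours ≥ 1, panics.
  Dunlea: 1 of 5 neighbours < 5, not yet.
  Fallow: 2 of 3 neighbours ≥ 2, panics.
  Inley: 1 of 5 neighbours < 5, not yet.
  Marsh: 1 of 5 neighbours < 5, not yet.
Round 4 — checking thresholds:
  Dunlea: 2 of 5 neighbours < 5, not yet.
  Inley: 1 of 5 neighbours < 5, not yet.
  Jarrow: 1 of 3 neighbours ≥ 1, panics.
  Marsh: 3 of 5 neighbours < 5, not yet.
Round 5 — no new panics; cascade stops.

4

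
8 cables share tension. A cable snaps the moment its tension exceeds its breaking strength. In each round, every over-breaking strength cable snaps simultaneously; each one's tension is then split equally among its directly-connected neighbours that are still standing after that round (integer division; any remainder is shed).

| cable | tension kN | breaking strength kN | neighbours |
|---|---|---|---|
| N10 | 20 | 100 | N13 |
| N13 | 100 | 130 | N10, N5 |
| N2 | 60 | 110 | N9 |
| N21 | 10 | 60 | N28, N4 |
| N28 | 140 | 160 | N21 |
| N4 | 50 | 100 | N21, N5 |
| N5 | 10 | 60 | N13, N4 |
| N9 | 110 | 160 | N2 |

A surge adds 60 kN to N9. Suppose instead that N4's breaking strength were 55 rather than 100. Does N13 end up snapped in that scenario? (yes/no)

no

With N4's breaking strength at 55:
Round 1 — N9 at 170 > 160. N9 snaps.
  N9 sheds 170 kN to N2: 170 each.
    N2: 60+170 = 230 > 110
Round 2 — N2 snaps.
  N2 sheds 230 kN: no online neighbours, lost.
No further breaks.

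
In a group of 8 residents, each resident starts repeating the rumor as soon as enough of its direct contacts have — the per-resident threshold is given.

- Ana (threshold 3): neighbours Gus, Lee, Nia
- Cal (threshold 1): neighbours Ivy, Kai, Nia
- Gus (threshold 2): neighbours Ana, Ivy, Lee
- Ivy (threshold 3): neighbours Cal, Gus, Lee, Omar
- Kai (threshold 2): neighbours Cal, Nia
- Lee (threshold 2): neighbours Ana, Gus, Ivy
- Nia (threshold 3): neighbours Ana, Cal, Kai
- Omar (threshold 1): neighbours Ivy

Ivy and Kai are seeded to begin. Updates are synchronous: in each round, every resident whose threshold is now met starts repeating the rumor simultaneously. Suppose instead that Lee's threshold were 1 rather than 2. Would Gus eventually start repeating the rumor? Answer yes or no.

With Lee's threshold at 1:
Round 1 — Ivy, Kai start repeating the rumor (initial).
Round 2 — checking thresholds:
  Cal: 2 of 3 neighbours ≥ 1, starts repeating the rumor.
  Gus: 1 of 3 neighbours < 2, below threshold.
  Lee: 1 of 3 neighbours ≥ 1, starts repeating the rumor.
  Nia: 1 of 3 neighbours < 3, below threshold.
  Omar: 1 of 1 neighbours ≥ 1, starts repeating the rumor.
Round 3 — checking thresholds:
  Ana: 1 of 3 neighbours < 3, below threshold.
  Gus: 2 of 3 neighbours ≥ 2, starts repeating the rumor.
  Nia: 2 of 3 neighbours < 3, below threshold.
Round 4 — no new spreads; cascade stops.

yes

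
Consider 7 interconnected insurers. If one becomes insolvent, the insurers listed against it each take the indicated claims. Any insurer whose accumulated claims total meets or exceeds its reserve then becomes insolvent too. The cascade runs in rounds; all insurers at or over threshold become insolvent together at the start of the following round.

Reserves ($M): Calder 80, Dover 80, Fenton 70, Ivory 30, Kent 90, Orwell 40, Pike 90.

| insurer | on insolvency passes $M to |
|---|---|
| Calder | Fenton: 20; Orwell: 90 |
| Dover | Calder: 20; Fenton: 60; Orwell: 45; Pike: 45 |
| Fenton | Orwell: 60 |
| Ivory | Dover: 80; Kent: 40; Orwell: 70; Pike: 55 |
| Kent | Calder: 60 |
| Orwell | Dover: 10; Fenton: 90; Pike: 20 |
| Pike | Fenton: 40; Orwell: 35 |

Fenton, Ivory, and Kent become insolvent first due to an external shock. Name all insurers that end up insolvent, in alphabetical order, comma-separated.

Round 1 — Fenton, Ivory, Kent become insolvent (initial).
  Calder: +60 → 60 < 80
  Dover: +80 → 80 ≥ 80
  Orwell: +60+70 → 130 ≥ 40
  Pike: +55 → 55 < 90
Round 2 — Dover, Orwell become insolvent.
  Calder: +20 → 80 ≥ 80
  Pike: +45+20 → 120 ≥ 90
Round 3 — Calder, Pike become insolvent.
No further insolvencies.

Calder, Dover, Fenton, Ivory, Kent, Orwell, Pike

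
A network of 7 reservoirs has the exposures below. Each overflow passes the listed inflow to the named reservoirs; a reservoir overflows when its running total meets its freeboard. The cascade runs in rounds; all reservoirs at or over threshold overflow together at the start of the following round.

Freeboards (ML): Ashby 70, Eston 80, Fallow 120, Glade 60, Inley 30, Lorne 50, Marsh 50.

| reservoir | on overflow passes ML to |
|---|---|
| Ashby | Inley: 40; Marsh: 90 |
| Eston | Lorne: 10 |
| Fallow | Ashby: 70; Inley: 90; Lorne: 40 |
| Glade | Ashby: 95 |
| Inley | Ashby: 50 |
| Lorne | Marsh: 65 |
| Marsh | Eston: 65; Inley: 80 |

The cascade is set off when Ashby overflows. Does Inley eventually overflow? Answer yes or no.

yes

Round 1 — Ashby overflows (initial).
  Inley: +40 → 40 ≥ 30
  Marsh: +90 → 90 ≥ 50
Round 2 — Inley, Marsh overflow.
  Eston: +65 → 65 < 80
No further overflows.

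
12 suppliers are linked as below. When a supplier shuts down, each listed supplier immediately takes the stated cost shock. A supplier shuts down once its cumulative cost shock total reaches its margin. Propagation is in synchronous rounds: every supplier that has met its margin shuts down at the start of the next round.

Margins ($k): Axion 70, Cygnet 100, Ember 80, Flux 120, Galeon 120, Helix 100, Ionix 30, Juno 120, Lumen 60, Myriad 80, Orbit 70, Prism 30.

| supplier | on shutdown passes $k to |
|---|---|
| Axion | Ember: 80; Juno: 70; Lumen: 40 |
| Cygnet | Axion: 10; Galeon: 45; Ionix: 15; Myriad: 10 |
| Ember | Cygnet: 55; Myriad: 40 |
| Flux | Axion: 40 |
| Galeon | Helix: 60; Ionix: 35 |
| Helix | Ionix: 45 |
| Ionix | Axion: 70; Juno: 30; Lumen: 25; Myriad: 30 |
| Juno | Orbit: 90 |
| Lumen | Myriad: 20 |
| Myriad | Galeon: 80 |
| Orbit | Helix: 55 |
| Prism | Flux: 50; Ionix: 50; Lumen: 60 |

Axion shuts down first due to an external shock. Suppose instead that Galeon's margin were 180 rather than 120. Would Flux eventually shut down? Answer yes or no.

no

With Galeon's margin at 180:
Round 1 — Axion shuts down (initial).
  Ember: +80 → 80 ≥ 80
  Juno: +70 → 70 < 120
  Lumen: +40 → 40 < 60
Round 2 — Ember shuts down.
  Cygnet: +55 → 55 < 100
  Myriad: +40 → 40 < 80
No further shutdowns.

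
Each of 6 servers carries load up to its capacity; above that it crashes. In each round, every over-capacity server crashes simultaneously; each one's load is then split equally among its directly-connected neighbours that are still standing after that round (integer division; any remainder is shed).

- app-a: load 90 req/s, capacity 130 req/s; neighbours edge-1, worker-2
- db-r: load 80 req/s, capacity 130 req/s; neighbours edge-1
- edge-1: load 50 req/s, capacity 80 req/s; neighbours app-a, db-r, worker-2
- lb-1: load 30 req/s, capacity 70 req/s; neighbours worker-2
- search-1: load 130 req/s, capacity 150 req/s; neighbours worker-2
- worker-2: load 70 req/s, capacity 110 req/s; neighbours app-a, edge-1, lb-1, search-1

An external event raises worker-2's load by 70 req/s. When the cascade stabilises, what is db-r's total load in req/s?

122

Round 1 — worker-2 at 140 > 110. worker-2 crashes.
  worker-2 sheds 140 req/s to app-a, edge-1, lb-1, search-1: 35 each.
    app-a: 90+35 = 125 ≤ 130
    edge-1: 50+35 = 85 > 80
    lb-1: 30+35 = 65 ≤ 70
    search-1: 130+35 = 165 > 150
Round 2 — edge-1, search-1 crash.
  edge-1 sheds 85 req/s to app-a, db-r: 42 each (1 lost).
    app-a: 125+42 = 167 > 130
    db-r: 80+42 = 122 ≤ 130
  search-1 sheds 165 req/s: no online neighbours, lost.
Round 3 — app-a crashes.
  app-a sheds 167 req/s: no online neighbours, lost.
No further crashes.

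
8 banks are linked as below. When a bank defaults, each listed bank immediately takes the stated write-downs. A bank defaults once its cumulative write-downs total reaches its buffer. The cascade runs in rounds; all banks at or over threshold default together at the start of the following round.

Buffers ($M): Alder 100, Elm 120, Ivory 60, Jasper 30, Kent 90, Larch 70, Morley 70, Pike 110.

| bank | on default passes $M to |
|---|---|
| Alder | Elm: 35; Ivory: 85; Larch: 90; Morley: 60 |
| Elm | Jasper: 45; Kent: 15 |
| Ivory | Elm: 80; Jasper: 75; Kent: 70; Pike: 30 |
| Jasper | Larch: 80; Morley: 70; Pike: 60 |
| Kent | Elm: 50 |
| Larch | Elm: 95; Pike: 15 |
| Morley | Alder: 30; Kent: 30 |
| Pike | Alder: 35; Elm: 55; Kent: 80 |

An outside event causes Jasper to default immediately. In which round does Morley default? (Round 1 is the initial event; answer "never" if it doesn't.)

2

Round 1 — Jasper defaults (initial).
  Larch: +80 → 80 ≥ 70
  Morley: +70 → 70 ≥ 70
  Pike: +60 → 60 < 110
Round 2 — Larch, Morley default.
  Alder: +30 → 30 < 100
  Elm: +95 → 95 < 120
  Kent: +30 → 30 < 90
  Pike: +15 → 75 < 110
No further defaults.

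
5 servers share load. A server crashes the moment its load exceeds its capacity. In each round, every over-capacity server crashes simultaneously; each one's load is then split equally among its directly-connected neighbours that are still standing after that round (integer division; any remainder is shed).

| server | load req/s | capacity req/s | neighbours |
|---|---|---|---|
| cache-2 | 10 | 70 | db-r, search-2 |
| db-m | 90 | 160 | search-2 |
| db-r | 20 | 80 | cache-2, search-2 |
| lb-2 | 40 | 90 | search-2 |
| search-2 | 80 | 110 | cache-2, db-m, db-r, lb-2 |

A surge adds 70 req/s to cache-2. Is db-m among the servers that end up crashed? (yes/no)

Round 1 — cache-2 at 80 > 70. cache-2 crashes.
  cache-2 sheds 80 req/s to db-r, search-2: 40 each.
    db-r: 20+40 = 60 ≤ 80
    search-2: 80+40 = 120 > 110
Round 2 — search-2 crashes.
  search-2 sheds 120 req/s to db-m, db-r, lb-2: 40 each.
    db-m: 90+40 = 130 ≤ 160
    db-r: 60+40 = 100 > 80
    lb-2: 40+40 = 80 ≤ 90
Round 3 — db-r crashes.
  db-r sheds 100 req/s: no online neighbours, lost.
No further crashes.

no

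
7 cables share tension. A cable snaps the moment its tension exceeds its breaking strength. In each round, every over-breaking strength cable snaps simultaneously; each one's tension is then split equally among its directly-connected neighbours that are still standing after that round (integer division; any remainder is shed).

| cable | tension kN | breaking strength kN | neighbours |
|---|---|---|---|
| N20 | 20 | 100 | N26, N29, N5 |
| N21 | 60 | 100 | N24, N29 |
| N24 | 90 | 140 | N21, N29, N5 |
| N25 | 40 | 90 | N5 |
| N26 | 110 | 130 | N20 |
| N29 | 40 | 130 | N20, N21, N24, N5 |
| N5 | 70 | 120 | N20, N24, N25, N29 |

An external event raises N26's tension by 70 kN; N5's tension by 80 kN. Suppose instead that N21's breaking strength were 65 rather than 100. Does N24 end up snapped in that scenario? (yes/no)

With N21's breaking strength at 65:
Round 1 — N26 at 180 > 130; N5 at 150 > 120. N26, N5 snap.
  N26 sheds 180 kN to N20: 180 each.
    N20: 20+180 = 200 > 100
  N5 sheds 150 kN to N20, N24, N25, N29: 37 each (2 lost).
    N20: 200+37 = 237 > 100
    N24: 90+37 = 127 ≤ 140
    N25: 40+37 = 77 ≤ 90
    N29: 40+37 = 77 ≤ 130
Round 2 — N20 snaps.
  N20 sheds 237 kN to N29: 237 each.
    N29: 77+237 = 314 > 130
Round 3 — N29 snaps.
  N29 sheds 314 kN to N21, N24: 157 each.
    N21: 60+157 = 217 > 65
    N24: 127+157 = 284 > 140
Round 4 — N21, N24 snap.
  N21 sheds 217 kN: no online neighbours, lost.
  N24 sheds 284 kN: no online neighbours, lost.
No further breaks.

yes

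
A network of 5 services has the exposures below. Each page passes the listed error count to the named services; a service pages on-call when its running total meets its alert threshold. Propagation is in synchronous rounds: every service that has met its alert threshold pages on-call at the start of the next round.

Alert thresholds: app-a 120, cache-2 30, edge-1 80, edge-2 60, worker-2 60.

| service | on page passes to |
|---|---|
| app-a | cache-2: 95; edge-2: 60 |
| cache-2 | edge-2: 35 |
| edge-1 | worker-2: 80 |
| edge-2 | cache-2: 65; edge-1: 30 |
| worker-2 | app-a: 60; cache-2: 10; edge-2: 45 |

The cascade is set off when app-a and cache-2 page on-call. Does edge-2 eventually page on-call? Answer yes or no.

yes

Round 1 — app-a, cache-2 page on-call (initial).
  edge-2: +60+35 → 95 ≥ 60
Round 2 — edge-2 pages on-call.
  edge-1: +30 → 30 < 80
No further pages.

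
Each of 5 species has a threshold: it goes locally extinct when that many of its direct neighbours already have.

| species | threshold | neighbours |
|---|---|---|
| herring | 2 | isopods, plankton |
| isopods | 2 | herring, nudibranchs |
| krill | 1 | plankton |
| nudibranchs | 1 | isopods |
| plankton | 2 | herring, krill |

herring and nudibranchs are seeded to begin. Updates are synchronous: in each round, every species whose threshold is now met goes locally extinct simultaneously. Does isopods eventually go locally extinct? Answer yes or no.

yes

Round 1 — herring, nudibranchs go locally extinct (initial).
Round 2 — checking thresholds:
  isopods: 2 of 2 neighbours ≥ 2, goes locally extinct.
  plankton: 1 of 2 neighbours < 2, below threshold.
Round 3 — no new extinctions; cascade stops.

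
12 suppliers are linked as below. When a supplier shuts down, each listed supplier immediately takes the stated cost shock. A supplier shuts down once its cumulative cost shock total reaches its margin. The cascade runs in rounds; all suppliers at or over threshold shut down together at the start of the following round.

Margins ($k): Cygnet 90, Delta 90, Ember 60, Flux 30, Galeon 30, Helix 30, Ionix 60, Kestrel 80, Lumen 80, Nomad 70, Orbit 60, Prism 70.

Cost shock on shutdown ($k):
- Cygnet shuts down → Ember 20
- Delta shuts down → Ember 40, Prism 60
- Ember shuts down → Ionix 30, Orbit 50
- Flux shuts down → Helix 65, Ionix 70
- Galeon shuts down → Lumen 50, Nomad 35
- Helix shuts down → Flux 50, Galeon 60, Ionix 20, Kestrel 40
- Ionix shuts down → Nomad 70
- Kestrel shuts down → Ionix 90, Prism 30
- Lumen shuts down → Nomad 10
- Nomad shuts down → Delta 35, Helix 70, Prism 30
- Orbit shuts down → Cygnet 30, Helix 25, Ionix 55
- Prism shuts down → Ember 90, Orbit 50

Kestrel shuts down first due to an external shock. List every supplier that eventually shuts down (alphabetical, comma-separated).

Flux, Galeon, Helix, Ionix, Kestrel, Nomad

Round 1 — Kestrel shuts down (initial).
  Ionix: +90 → 90 ≥ 60
  Prism: +30 → 30 < 70
Round 2 — Ionix shuts down.
  Nomad: +70 → 70 ≥ 70
Round 3 — Nomad shuts down.
  Delta: +35 → 35 < 90
  Helix: +70 → 70 ≥ 30
  Prism: +30 → 60 < 70
Round 4 — Helix shuts down.
  Flux: +50 → 50 ≥ 30
  Galeon: +60 → 60 ≥ 30
Round 5 — Flux, Galeon shut down.
  Lumen: +50 → 50 < 80
No further shutdowns.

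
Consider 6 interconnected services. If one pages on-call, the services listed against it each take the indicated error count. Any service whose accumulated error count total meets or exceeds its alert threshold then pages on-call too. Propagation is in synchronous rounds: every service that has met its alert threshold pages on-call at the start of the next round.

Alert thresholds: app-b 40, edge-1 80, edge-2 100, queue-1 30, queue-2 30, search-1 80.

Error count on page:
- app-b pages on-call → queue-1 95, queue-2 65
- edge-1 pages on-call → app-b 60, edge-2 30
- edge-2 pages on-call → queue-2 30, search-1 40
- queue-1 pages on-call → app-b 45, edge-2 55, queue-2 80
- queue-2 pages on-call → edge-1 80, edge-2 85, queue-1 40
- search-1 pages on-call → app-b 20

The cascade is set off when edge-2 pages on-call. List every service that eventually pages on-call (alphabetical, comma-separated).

app-b, edge-1, edge-2, queue-1, queue-2

Round 1 — edge-2 pages on-call (initial).
  queue-2: +30 → 30 ≥ 30
  search-1: +40 → 40 < 80
Round 2 — queue-2 pages on-call.
  edge-1: +80 → 80 ≥ 80
  queue-1: +40 → 40 ≥ 30
Round 3 — edge-1, queue-1 page on-call.
  app-b: +60+45 → 105 ≥ 40
Round 4 — app-b pages on-call.
No further pages.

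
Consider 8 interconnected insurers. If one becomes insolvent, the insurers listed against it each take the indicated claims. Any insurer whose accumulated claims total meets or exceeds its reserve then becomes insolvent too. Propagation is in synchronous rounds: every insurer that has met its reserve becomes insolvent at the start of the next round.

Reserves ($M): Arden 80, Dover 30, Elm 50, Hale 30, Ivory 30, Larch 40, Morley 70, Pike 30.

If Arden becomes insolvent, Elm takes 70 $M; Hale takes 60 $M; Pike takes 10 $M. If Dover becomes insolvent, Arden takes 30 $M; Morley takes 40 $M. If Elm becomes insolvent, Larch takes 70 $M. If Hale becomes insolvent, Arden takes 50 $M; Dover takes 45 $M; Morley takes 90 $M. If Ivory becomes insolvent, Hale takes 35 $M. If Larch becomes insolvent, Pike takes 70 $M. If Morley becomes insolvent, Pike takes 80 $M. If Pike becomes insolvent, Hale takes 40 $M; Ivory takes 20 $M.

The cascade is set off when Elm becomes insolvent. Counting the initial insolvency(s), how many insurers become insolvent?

7

Round 1 — Elm becomes insolvent (initial).
  Larch: +70 → 70 ≥ 40
Round 2 — Larch becomes insolvent.
  Pike: +70 → 70 ≥ 30
Round 3 — Pike becomes insolvent.
  Hale: +40 → 40 ≥ 30
  Ivory: +20 → 20 < 30
Round 4 — Hale becomes insolvent.
  Arden: +50 → 50 < 80
  Dover: +45 → 45 ≥ 30
  Morley: +90 → 90 ≥ 70
Round 5 — Dover, Morley become insolvent.
  Arden: +30 → 80 ≥ 80
Round 6 — Arden becomes insolvent.
No further insolvencies.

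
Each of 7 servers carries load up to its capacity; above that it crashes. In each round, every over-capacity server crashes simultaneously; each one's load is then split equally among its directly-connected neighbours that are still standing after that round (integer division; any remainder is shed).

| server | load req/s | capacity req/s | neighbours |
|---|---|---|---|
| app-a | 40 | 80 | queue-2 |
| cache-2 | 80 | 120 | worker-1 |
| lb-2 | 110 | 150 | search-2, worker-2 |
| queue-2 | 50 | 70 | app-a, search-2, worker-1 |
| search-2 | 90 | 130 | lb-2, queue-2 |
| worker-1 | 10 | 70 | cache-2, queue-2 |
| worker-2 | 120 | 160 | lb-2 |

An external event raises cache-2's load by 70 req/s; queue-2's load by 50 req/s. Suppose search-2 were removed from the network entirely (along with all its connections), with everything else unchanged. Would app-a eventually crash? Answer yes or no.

yes

With search-2 removed:
Round 1 — cache-2 at 150 > 120; queue-2 at 100 > 70. cache-2, queue-2 crash.
  cache-2 sheds 150 req/s to worker-1: 150 each.
    worker-1: 10+150 = 160 > 70
  queue-2 sheds 100 req/s to app-a, worker-1: 50 each.
    app-a: 40+50 = 90 > 80
    worker-1: 160+50 = 210 > 70
Round 2 — app-a, worker-1 crash.
  app-a sheds 90 req/s: no online neighbours, lost.
  worker-1 sheds 210 req/s: no online neighbours, lost.
No further crashes.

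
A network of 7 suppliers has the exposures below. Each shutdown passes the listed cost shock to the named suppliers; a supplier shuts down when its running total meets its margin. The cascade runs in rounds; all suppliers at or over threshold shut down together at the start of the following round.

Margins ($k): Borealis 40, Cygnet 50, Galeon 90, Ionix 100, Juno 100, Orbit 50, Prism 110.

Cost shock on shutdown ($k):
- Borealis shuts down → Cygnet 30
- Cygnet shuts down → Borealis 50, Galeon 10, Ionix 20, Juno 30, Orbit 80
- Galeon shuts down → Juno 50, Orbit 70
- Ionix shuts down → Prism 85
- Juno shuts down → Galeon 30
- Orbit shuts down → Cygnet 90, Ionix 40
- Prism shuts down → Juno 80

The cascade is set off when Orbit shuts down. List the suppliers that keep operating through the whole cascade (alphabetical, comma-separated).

Galeon, Ionix, Juno, Prism

Round 1 — Orbit shuts down (initial).
  Cygnet: +90 → 90 ≥ 50
  Ionix: +40 → 40 < 100
Round 2 — Cygnet shuts down.
  Borealis: +50 → 50 ≥ 40
  Galeon: +10 → 10 < 90
  Ionix: +20 → 60 < 100
  Juno: +30 → 30 < 100
Round 3 — Borealis shuts down.
No further shutdowns.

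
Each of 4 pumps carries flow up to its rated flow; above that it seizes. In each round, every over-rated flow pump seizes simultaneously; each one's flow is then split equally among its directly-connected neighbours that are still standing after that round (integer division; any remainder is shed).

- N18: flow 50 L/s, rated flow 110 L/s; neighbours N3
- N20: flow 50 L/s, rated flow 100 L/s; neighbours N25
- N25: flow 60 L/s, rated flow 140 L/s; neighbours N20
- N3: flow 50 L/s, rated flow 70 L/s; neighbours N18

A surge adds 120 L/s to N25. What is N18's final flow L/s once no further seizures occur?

Round 1 — N25 at 180 > 140. N25 seizes.
  N25 sheds 180 L/s to N20: 180 each.
    N20: 50+180 = 230 > 100
Round 2 — N20 seizes.
  N20 sheds 230 L/s: no online neighbours, lost.
No further seizures.

50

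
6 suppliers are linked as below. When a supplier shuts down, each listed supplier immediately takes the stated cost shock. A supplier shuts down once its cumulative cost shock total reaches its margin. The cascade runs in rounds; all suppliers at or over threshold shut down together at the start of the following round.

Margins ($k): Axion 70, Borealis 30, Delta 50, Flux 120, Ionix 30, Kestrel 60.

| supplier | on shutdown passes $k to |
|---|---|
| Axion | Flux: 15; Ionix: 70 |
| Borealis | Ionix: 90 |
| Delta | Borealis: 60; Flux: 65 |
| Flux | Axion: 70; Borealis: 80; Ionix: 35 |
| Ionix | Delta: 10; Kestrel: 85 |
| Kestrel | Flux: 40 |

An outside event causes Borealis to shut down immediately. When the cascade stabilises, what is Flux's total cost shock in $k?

Round 1 — Borealis shuts down (initial).
  Ionix: +90 → 90 ≥ 30
Round 2 — Ionix shuts down.
  Delta: +10 → 10 < 50
  Kestrel: +85 → 85 ≥ 60
Round 3 — Kestrel shuts down.
  Flux: +40 → 40 < 120
No further shutdowns.

40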